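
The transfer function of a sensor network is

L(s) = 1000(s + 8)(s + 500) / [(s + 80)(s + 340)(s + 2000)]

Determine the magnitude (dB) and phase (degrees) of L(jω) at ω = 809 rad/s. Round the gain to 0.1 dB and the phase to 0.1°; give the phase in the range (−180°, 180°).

-6.0 dB, -25.9°

At s = jω = j809:
zero (s+8): 8 + j809 → |·| = √(8²+809²) = √654545 ≈ 809.04, ∠ = arctan(809/8) ≈ 89.43°
zero (s+500): 500 + j809 → |·| = √(500²+809²) = √904481 ≈ 951.04, ∠ = arctan(809/500) ≈ 58.28°
pole (s+80): 80 + j809 → |·| = √(80²+809²) = √660881 ≈ 812.95, ∠ = arctan(809/80) ≈ 84.35°
pole (s+340): 340 + j809 → |·| = √(340²+809²) = √770081 ≈ 877.54, ∠ = arctan(809/340) ≈ 67.20°
pole (s+2000): 2000 + j809 → |·| = √(2000²+809²) = √4654481 ≈ 2157.4, ∠ = arctan(809/2000) ≈ 22.02°
|L| = 1000 · 7.6943e+05 / 1.5391e+09 ≈ 0.49992
Gain = 20 log₁₀(0.49992) ≈ -6.02 dB
∠L = 147.71° − 173.57° = -25.86°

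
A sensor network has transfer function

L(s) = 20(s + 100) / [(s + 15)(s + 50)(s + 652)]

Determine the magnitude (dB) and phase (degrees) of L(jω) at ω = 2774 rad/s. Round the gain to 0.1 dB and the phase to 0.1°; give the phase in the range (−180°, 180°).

-111.9 dB, -167.5°

At s = jω = j2774:
zero (s+100): 100 + j2774 → |·| = √(100²+2774²) = √7705076 ≈ 2775.8, ∠ = arctan(2774/100) ≈ 87.94°
pole (s+15): 15 + j2774 → |·| = √(15²+2774²) = √7695301 ≈ 2774, ∠ = arctan(2774/15) ≈ 89.69°
pole (s+50): 50 + j2774 → |·| = √(50²+2774²) = √7697576 ≈ 2774.5, ∠ = arctan(2774/50) ≈ 88.97°
pole (s+652): 652 + j2774 → |·| = √(652²+2774²) = √8120180 ≈ 2849.6, ∠ = arctan(2774/652) ≈ 76.77°
|L| = 20 · 2775.8 / 2.1932e+10 ≈ 2.5313e-06
Gain = 20 log₁₀(2.5313e-06) ≈ -111.93 dB
∠L = 87.94° − 255.43° = -167.49°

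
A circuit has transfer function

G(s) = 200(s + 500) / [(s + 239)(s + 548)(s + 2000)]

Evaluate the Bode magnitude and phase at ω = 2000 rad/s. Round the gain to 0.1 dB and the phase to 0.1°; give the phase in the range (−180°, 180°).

At s = jω = j2000:
zero (s+500): 500 + j2000 → |·| = √(500²+2000²) = √4250000 ≈ 2061.6, ∠ = arctan(2000/500) ≈ 75.96°
pole (s+239): 239 + j2000 → |·| = √(239²+2000²) = √4057121 ≈ 2014.2, ∠ = arctan(2000/239) ≈ 83.19°
pole (s+548): 548 + j2000 → |·| = √(548²+2000²) = √4300304 ≈ 2073.7, ∠ = arctan(2000/548) ≈ 74.68°
pole (s+2000): 2000 + j2000 → |·| = √(2000²+2000²) = √8000000 ≈ 2828.4, ∠ = arctan(2000/2000) ≈ 45.00°
|G| = 200 · 2061.6 / 1.1814e+10 ≈ 3.4901e-05
Gain = 20 log₁₀(3.4901e-05) ≈ -89.14 dB
∠G = 75.96° − 202.87° = -126.91°

-89.1 dB, -126.9°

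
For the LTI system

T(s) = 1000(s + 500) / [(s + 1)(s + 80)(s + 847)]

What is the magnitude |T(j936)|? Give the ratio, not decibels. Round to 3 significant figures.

At s = jω = j936:
zero (s+500): 500 + j936 → |·| = √(500²+936²) = √1126096 ≈ 1061.2, ∠ = arctan(936/500) ≈ 61.89°
pole (s+1): 1 + j936 → |·| = √(1²+936²) = √876097 ≈ 936, ∠ = arctan(936/1) ≈ 89.94°
pole (s+80): 80 + j936 → |·| = √(80²+936²) = √882496 ≈ 939.41, ∠ = arctan(936/80) ≈ 85.11°
pole (s+847): 847 + j936 → |·| = √(847²+936²) = √1593505 ≈ 1262.3, ∠ = arctan(936/847) ≈ 47.86°
|T| = 1000 · 1061.2 / 1.1099e+09 ≈ 0.00095612

0.000956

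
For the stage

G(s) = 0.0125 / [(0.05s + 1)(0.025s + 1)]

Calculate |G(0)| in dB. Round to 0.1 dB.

-38.1 dB

G(0) = 0.0125 · 1 / 1 = 0.0125
20 log₁₀(0.0125) ≈ -38.06 dB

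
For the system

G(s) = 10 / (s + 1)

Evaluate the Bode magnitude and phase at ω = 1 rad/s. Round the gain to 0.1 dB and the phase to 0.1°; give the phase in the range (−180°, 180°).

17.0 dB, -45.0°

Substitute s = j1:
Numerator: 10 = 10 + j0
Denominator: (j1) + 1 = 1 + j1
|N| = √(10² + 0²) ≈ 10, ∠N ≈ 0.00°
|D| = √(1² + 1²) ≈ 1.4142, ∠D ≈ 45.00°
|G| = 10 / 1.4142 ≈ 7.0711
Gain = 20 log₁₀(7.0711) ≈ 16.99 dB
∠G = 0.00° − 45.00° = -45.00°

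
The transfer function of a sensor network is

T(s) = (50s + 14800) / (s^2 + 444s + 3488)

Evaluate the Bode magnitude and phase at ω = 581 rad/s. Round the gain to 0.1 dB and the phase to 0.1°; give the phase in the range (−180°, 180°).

Substitute s = j581:
Numerator: 50(j581) + 14800 = 14800 + j29050
Denominator: (j581)^2 + 444(j581) + 3488 = -334073 + j257964
|N| = √(14800² + 29050²) ≈ 32603, ∠N ≈ 63.00°
|D| = √(334073² + 257964²) ≈ 4.2208e+05, ∠D ≈ 142.33°
|T| = 32603 / 4.2208e+05 ≈ 0.077244
Gain = 20 log₁₀(0.077244) ≈ -22.24 dB
∠T = 63.00° − 142.33° = -79.33°

-22.2 dB, -79.3°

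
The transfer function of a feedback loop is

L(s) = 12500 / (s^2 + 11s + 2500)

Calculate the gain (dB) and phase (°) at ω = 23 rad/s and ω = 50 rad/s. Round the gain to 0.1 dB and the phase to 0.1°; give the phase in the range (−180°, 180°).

At s = jω = j23:
quadratic: (j23)² + 11·j23 + 2500 = 1971 + j253 → |·| ≈ 1987.2, ∠ ≈ 7.31°
|L| = 12500 / 1987.2 ≈ 6.2903
Gain = 20 log₁₀(6.2903) ≈ 15.97 dB
∠L = 0.00° − 7.31° = -7.31°

At s = jω = j50:
quadratic: (j50)² + 11·j50 + 2500 = 0 + j550 → |·| ≈ 550, ∠ ≈ 90.00°
|L| = 12500 / 550 ≈ 22.727
Gain = 20 log₁₀(22.727) ≈ 27.13 dB
∠L = 0.00° − 90.00° = -90.00°

ω = 23: 16.0 dB, -7.3°; ω = 50: 27.1 dB, -90.0°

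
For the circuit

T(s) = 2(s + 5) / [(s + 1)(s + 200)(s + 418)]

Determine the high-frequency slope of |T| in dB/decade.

-40 dB/decade

Each pole contributes −20 dB/decade at high frequency; each zero contributes +20 dB/decade.
Net: 1 zero(s) − 3 pole(s) → -40 dB/decade.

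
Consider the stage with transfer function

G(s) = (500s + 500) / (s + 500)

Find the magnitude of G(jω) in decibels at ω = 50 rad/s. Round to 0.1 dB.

Substitute s = j50:
Numerator: 500(j50) + 500 = 500 + j25000
Denominator: (j50) + 500 = 500 + j50
|N| = √(500² + 25000²) ≈ 25005, ∠N ≈ 88.85°
|D| = √(500² + 50²) ≈ 502.49, ∠D ≈ 5.71°
|G| = 25005 / 502.49 ≈ 49.762
Gain = 20 log₁₀(49.762) ≈ 33.94 dB

33.9 dB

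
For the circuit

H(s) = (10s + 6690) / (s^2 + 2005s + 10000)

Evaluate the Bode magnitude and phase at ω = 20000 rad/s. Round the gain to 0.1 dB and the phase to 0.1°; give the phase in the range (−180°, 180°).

-66.1 dB, -86.2°

Substitute s = j20000:
Numerator: 10(j20000) + 6690 = 6690 + j200000
Denominator: (j20000)^2 + 2005(j20000) + 10000 = -399990000 + j40100000
|N| = √(6690² + 200000²) ≈ 2.0011e+05, ∠N ≈ 88.08°
|D| = √(399990000² + 40100000²) ≈ 4.02e+08, ∠D ≈ 174.28°
|H| = 2.0011e+05 / 4.02e+08 ≈ 0.00049779
Gain = 20 log₁₀(0.00049779) ≈ -66.06 dB
∠H = 88.08° − 174.28° = -86.20°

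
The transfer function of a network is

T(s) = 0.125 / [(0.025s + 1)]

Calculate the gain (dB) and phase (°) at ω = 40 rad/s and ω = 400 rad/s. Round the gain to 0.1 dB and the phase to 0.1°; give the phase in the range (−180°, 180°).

ω = 40: -21.1 dB, -45.0°; ω = 400: -38.1 dB, -84.3°

At ω = 40 rad/s:
pole (1 + j40·0.025) = 1 + j1 → |·| ≈ 1.4142, ∠ ≈ 45.00°
|T| = 0.125 · 1 / (1.4142) ≈ 0.088389
Gain = 20 log₁₀(0.088389) ≈ -21.07 dB
∠T = (0°) − (45.00°) = -45.00°

At ω = 400 rad/s:
pole (1 + j400·0.025) = 1 + j10 → |·| ≈ 10.05, ∠ ≈ 84.29°
|T| = 0.125 · 1 / (10.05) ≈ 0.012438
Gain = 20 log₁₀(0.012438) ≈ -38.10 dB
∠T = (0°) − (84.29°) = -84.29°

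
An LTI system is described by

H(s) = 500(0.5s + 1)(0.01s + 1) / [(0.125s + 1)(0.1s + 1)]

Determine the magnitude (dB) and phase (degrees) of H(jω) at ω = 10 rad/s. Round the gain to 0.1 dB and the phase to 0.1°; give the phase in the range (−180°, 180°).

At ω = 10 rad/s:
zero (1 + j10·0.5) = 1 + j5 → |·| ≈ 5.099, ∠ ≈ 78.69°
zero (1 + j10·0.01) = 1 + j0.1 → |·| ≈ 1.005, ∠ ≈ 5.71°
pole (1 + j10·0.125) = 1 + j1.25 → |·| ≈ 1.6008, ∠ ≈ 51.34°
pole (1 + j10·0.1) = 1 + j1 → |·| ≈ 1.4142, ∠ ≈ 45.00°
|H| = 500 · 5.099 · 1.005 / (1.6008 · 1.4142) ≈ 1131.8
Gain = 20 log₁₀(1131.8) ≈ 61.08 dB
∠H = (78.69° + 5.71°) − (51.34° + 45.00°) = -11.94°

61.1 dB, -11.9°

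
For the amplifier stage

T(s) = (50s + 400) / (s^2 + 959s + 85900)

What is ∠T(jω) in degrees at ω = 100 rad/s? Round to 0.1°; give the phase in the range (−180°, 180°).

33.8°

Substitute s = j100:
Numerator: 50(j100) + 400 = 400 + j5000
Denominator: (j100)^2 + 959(j100) + 85900 = 75900 + j95900
|N| = √(400² + 5000²) ≈ 5016, ∠N ≈ 85.43°
|D| = √(75900² + 95900²) ≈ 1.223e+05, ∠D ≈ 51.64°
∠T = 85.43° − 51.64° = 33.79°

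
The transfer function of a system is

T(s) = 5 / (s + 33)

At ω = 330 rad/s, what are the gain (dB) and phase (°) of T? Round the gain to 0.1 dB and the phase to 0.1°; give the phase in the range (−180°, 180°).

-36.4 dB, -84.3°

At s = jω = j330:
pole (s+33): 33 + j330 → |·| = √(33²+330²) = √109989 ≈ 331.65, ∠ = arctan(330/33) ≈ 84.29°
|T| = 5 / 331.65 ≈ 0.015076
Gain = 20 log₁₀(0.015076) ≈ -36.43 dB
∠T = 0.00° − 84.29° = -84.29°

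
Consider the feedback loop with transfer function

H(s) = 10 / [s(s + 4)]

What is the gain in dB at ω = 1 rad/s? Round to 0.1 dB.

7.7 dB

At s = jω = j1:
pole (s+4): 4 + j1 → |·| = √(4²+1²) = √17 ≈ 4.1231, ∠ = arctan(1/4) ≈ 14.04°
pole at origin: |s| = 1, ∠ = 90.00° (in denominator)
|H| = 10 / 4.1231 ≈ 2.4254
Gain = 20 log₁₀(2.4254) ≈ 7.70 dB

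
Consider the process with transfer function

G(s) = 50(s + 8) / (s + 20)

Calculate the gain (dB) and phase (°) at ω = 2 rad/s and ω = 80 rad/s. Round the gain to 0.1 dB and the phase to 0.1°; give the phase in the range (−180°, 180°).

At s = jω = j2:
zero (s+8): 8 + j2 → |·| = √(8²+2²) = √68 ≈ 8.2462, ∠ = arctan(2/8) ≈ 14.04°
pole (s+20): 20 + j2 → |·| = √(20²+2²) = √404 ≈ 20.1, ∠ = arctan(2/20) ≈ 5.71°
|G| = 50 · 8.2462 / 20.1 ≈ 20.513
Gain = 20 log₁₀(20.513) ≈ 26.24 dB
∠G = 14.04° − 5.71° = 8.33°

At s = jω = j80:
zero (s+8): 8 + j80 → |·| = √(8²+80²) = √6464 ≈ 80.399, ∠ = arctan(80/8) ≈ 84.29°
pole (s+20): 20 + j80 → |·| = √(20²+80²) = √6800 ≈ 82.462, ∠ = arctan(80/20) ≈ 75.96°
|G| = 50 · 80.399 / 82.462 ≈ 48.749
Gain = 20 log₁₀(48.749) ≈ 33.76 dB
∠G = 84.29° − 75.96° = 8.33°

ω = 2: 26.2 dB, 8.3°; ω = 80: 33.8 dB, 8.3°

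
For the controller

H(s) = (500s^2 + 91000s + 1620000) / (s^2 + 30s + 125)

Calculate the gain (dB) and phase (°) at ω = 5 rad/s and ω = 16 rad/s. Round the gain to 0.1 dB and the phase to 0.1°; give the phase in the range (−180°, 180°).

ω = 5: 79.3 dB, -40.5°; ω = 16: 72.4 dB, -61.0°

Substitute s = j5:
Numerator: 500(j5)^2 + 91000(j5) + 1620000 = 1607500 + j455000
Denominator: (j5)^2 + 30(j5) + 125 = 100 + j150
|N| = √(1607500² + 455000²) ≈ 1.6707e+06, ∠N ≈ 15.80°
|D| = √(100² + 150²) ≈ 180.28, ∠D ≈ 56.31°
|H| = 1.6707e+06 / 180.28 ≈ 9267.3
Gain = 20 log₁₀(9267.3) ≈ 79.34 dB
∠H = 15.80° − 56.31° = -40.51°

Substitute s = j16:
Numerator: 500(j16)^2 + 91000(j16) + 1620000 = 1492000 + j1456000
Denominator: (j16)^2 + 30(j16) + 125 = -131 + j480
|N| = √(1492000² + 1456000²) ≈ 2.0847e+06, ∠N ≈ 44.30°
|D| = √(131² + 480²) ≈ 497.56, ∠D ≈ 105.27°
|H| = 2.0847e+06 / 497.56 ≈ 4189.8
Gain = 20 log₁₀(4189.8) ≈ 72.44 dB
∠H = 44.30° − 105.27° = -60.97°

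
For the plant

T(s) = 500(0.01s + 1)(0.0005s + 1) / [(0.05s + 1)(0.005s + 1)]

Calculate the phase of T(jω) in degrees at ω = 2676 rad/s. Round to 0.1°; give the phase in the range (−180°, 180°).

-34.2°

At ω = 2676 rad/s:
zero (1 + j2676·0.01) = 1 + j26.76 → |·| ≈ 26.779, ∠ ≈ 87.86°
zero (1 + j2676·0.0005) = 1 + j1.338 → |·| ≈ 1.6704, ∠ ≈ 53.23°
pole (1 + j2676·0.05) = 1 + j133.8 → |·| ≈ 133.8, ∠ ≈ 89.57°
pole (1 + j2676·0.005) = 1 + j13.38 → |·| ≈ 13.417, ∠ ≈ 85.73°
∠T = (87.86° + 53.23°) − (89.57° + 85.73°) = -34.21°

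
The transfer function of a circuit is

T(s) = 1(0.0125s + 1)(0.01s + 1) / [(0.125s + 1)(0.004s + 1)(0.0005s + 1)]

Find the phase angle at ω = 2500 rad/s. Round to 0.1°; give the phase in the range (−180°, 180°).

-49.6°

At ω = 2500 rad/s:
zero (1 + j2500·0.0125) = 1 + j31.25 → |·| ≈ 31.266, ∠ ≈ 88.17°
zero (1 + j2500·0.01) = 1 + j25 → |·| ≈ 25.02, ∠ ≈ 87.71°
pole (1 + j2500·0.125) = 1 + j312.5 → |·| ≈ 312.5, ∠ ≈ 89.82°
pole (1 + j2500·0.004) = 1 + j10 → |·| ≈ 10.05, ∠ ≈ 84.29°
pole (1 + j2500·0.0005) = 1 + j1.25 → |·| ≈ 1.6008, ∠ ≈ 51.34°
∠T = (88.17° + 87.71°) − (89.82° + 84.29° + 51.34°) = -49.57°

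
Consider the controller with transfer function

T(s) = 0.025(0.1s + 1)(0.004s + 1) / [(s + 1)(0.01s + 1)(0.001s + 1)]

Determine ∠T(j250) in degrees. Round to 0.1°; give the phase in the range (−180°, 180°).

At ω = 250 rad/s:
zero (1 + j250·0.1) = 1 + j25 → |·| ≈ 25.02, ∠ ≈ 87.71°
zero (1 + j250·0.004) = 1 + j1 → |·| ≈ 1.4142, ∠ ≈ 45.00°
pole (1 + j250·1) = 1 + j250 → |·| ≈ 250, ∠ ≈ 89.77°
pole (1 + j250·0.01) = 1 + j2.5 → |·| ≈ 2.6926, ∠ ≈ 68.20°
pole (1 + j250·0.001) = 1 + j0.25 → |·| ≈ 1.0308, ∠ ≈ 14.04°
∠T = (87.71° + 45.00°) − (89.77° + 68.20° + 14.04°) = -39.30°

-39.3°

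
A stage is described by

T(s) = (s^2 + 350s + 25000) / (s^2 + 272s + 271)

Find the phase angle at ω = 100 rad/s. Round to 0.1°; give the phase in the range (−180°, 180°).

-42.9°

Substitute s = j100:
Numerator: (j100)^2 + 350(j100) + 25000 = 15000 + j35000
Denominator: (j100)^2 + 272(j100) + 271 = -9729 + j27200
|N| = √(15000² + 35000²) ≈ 38079, ∠N ≈ 66.80°
|D| = √(9729² + 27200²) ≈ 28888, ∠D ≈ 109.68°
∠T = 66.80° − 109.68° = -42.88°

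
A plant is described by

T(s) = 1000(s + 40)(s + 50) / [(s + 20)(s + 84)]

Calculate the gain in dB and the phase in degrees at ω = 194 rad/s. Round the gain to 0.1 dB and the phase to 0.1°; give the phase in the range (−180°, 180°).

59.7 dB, 3.2°

At s = jω = j194:
zero (s+40): 40 + j194 → |·| = √(40²+194²) = √39236 ≈ 198.08, ∠ = arctan(194/40) ≈ 78.35°
zero (s+50): 50 + j194 → |·| = √(50²+194²) = √40136 ≈ 200.34, ∠ = arctan(194/50) ≈ 75.55°
pole (s+20): 20 + j194 → |·| = √(20²+194²) = √38036 ≈ 195.03, ∠ = arctan(194/20) ≈ 84.11°
pole (s+84): 84 + j194 → |·| = √(84²+194²) = √44692 ≈ 211.4, ∠ = arctan(194/84) ≈ 66.59°
|T| = 1000 · 39683 / 41229 ≈ 962.5
Gain = 20 log₁₀(962.5) ≈ 59.67 dB
∠T = 153.90° − 150.70° = 3.20°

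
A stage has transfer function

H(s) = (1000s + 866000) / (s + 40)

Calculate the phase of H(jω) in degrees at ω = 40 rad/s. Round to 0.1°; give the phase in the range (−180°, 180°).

-42.4°

Substitute s = j40:
Numerator: 1000(j40) + 866000 = 866000 + j40000
Denominator: (j40) + 40 = 40 + j40
|N| = √(866000² + 40000²) ≈ 8.6692e+05, ∠N ≈ 2.64°
|D| = √(40² + 40²) ≈ 56.569, ∠D ≈ 45.00°
∠H = 2.64° − 45.00° = -42.36°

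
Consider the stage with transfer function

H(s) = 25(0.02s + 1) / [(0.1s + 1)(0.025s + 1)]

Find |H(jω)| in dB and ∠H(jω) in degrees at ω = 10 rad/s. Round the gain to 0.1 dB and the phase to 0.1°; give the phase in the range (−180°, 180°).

24.9 dB, -47.7°

At ω = 10 rad/s:
zero (1 + j10·0.02) = 1 + j0.2 → |·| ≈ 1.0198, ∠ ≈ 11.31°
pole (1 + j10·0.1) = 1 + j1 → |·| ≈ 1.4142, ∠ ≈ 45.00°
pole (1 + j10·0.025) = 1 + j0.25 → |·| ≈ 1.0308, ∠ ≈ 14.04°
|H| = 25 · 1.0198 / (1.4142 · 1.0308) ≈ 17.489
Gain = 20 log₁₀(17.489) ≈ 24.86 dB
∠H = (11.31°) − (45.00° + 14.04°) = -47.73°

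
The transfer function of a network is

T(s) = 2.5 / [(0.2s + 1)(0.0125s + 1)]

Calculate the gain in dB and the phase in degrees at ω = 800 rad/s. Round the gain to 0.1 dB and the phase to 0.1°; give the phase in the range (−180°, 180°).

-56.2 dB, -173.9°

At ω = 800 rad/s:
pole (1 + j800·0.2) = 1 + j160 → |·| ≈ 160, ∠ ≈ 89.64°
pole (1 + j800·0.0125) = 1 + j10 → |·| ≈ 10.05, ∠ ≈ 84.29°
|T| = 2.5 · 1 / (160 · 10.05) ≈ 0.0015547
Gain = 20 log₁₀(0.0015547) ≈ -56.17 dB
∠T = (0°) − (89.64° + 84.29°) = -173.93°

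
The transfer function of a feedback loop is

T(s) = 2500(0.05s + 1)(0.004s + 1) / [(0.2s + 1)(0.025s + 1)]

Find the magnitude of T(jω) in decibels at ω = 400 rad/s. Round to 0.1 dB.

41.4 dB

At ω = 400 rad/s:
zero (1 + j400·0.05) = 1 + j20 → |·| ≈ 20.025, ∠ ≈ 87.14°
zero (1 + j400·0.004) = 1 + j1.6 → |·| ≈ 1.8868, ∠ ≈ 57.99°
pole (1 + j400·0.2) = 1 + j80 → |·| ≈ 80.006, ∠ ≈ 89.28°
pole (1 + j400·0.025) = 1 + j10 → |·| ≈ 10.05, ∠ ≈ 84.29°
|T| = 2500 · 20.025 · 1.8868 / (80.006 · 10.05) ≈ 117.48
Gain = 20 log₁₀(117.48) ≈ 41.40 dB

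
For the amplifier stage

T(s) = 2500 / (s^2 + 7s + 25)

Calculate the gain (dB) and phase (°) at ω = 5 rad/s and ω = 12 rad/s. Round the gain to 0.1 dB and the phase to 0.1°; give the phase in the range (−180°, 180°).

At s = jω = j5:
quadratic: (j5)² + 7·j5 + 25 = 0 + j35 → |·| ≈ 35, ∠ ≈ 90.00°
|T| = 2500 / 35 ≈ 71.429
Gain = 20 log₁₀(71.429) ≈ 37.08 dB
∠T = 0.00° − 90.00° = -90.00°

At s = jω = j12:
quadratic: (j12)² + 7·j12 + 25 = -119 + j84 → |·| ≈ 145.66, ∠ ≈ 144.78°
|T| = 2500 / 145.66 ≈ 17.163
Gain = 20 log₁₀(17.163) ≈ 24.69 dB
∠T = 0.00° − 144.78° = -144.78°

ω = 5: 37.1 dB, -90.0°; ω = 12: 24.7 dB, -144.8°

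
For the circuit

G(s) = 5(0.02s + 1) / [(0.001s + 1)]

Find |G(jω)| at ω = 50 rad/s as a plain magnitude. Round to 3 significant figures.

At ω = 50 rad/s:
zero (1 + j50·0.02) = 1 + j1 → |·| ≈ 1.4142, ∠ ≈ 45.00°
pole (1 + j50·0.001) = 1 + j0.05 → |·| ≈ 1.0012, ∠ ≈ 2.86°
|G| = 5 · 1.4142 / (1.0012) ≈ 7.0625

7.06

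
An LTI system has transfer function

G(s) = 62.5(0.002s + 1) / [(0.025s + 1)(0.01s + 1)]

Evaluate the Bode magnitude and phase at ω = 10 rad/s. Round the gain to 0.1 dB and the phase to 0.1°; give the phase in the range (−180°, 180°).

35.6 dB, -18.6°

At ω = 10 rad/s:
zero (1 + j10·0.002) = 1 + j0.02 → |·| ≈ 1.0002, ∠ ≈ 1.15°
pole (1 + j10·0.025) = 1 + j0.25 → |·| ≈ 1.0308, ∠ ≈ 14.04°
pole (1 + j10·0.01) = 1 + j0.1 → |·| ≈ 1.005, ∠ ≈ 5.71°
|G| = 62.5 · 1.0002 / (1.0308 · 1.005) ≈ 60.343
Gain = 20 log₁₀(60.343) ≈ 35.61 dB
∠G = (1.15°) − (14.04° + 5.71°) = -18.60°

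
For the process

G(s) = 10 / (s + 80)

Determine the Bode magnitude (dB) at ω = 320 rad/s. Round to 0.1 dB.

-30.4 dB

Substitute s = j320:
Numerator: 10 = 10 + j0
Denominator: (j320) + 80 = 80 + j320
|N| = √(10² + 0²) ≈ 10, ∠N ≈ 0.00°
|D| = √(80² + 320²) ≈ 329.85, ∠D ≈ 75.96°
|G| = 10 / 329.85 ≈ 0.030317
Gain = 20 log₁₀(0.030317) ≈ -30.37 dB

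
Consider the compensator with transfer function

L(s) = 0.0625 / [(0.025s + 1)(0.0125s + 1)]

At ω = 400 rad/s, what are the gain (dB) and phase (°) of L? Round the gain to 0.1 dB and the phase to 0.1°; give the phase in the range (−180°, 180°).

-58.3 dB, -163.0°

At ω = 400 rad/s:
pole (1 + j400·0.025) = 1 + j10 → |·| ≈ 10.05, ∠ ≈ 84.29°
pole (1 + j400·0.0125) = 1 + j5 → |·| ≈ 5.099, ∠ ≈ 78.69°
|L| = 0.0625 · 1 / (10.05 · 5.099) ≈ 0.0012196
Gain = 20 log₁₀(0.0012196) ≈ -58.28 dB
∠L = (0°) − (84.29° + 78.69°) = -162.98°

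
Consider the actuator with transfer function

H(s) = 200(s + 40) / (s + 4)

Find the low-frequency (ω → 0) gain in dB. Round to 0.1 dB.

66.0 dB

H(0) = 200·40 / (4) = 2000
20 log₁₀(2000) ≈ 66.02 dB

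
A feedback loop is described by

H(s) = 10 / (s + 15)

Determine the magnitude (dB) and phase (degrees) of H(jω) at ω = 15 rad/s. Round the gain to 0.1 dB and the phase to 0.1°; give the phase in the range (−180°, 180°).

Substitute s = j15:
Numerator: 10 = 10 + j0
Denominator: (j15) + 15 = 15 + j15
|N| = √(10² + 0²) ≈ 10, ∠N ≈ 0.00°
|D| = √(15² + 15²) ≈ 21.213, ∠D ≈ 45.00°
|H| = 10 / 21.213 ≈ 0.47141
Gain = 20 log₁₀(0.47141) ≈ -6.53 dB
∠H = 0.00° − 45.00° = -45.00°

-6.5 dB, -45.0°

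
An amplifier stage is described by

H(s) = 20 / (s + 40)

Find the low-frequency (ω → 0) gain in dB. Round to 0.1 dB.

H(0) = 20 / 40 = 0.5
20 log₁₀(0.5) ≈ -6.02 dB

-6.0 dB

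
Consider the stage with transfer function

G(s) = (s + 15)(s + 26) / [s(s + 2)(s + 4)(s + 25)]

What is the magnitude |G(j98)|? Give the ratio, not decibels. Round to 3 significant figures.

At s = jω = j98:
zero (s+15): 15 + j98 → |·| = √(15²+98²) = √9829 ≈ 99.141, ∠ = arctan(98/15) ≈ 81.30°
zero (s+26): 26 + j98 → |·| = √(26²+98²) = √10280 ≈ 101.39, ∠ = arctan(98/26) ≈ 75.14°
pole (s+2): 2 + j98 → |·| = √(2²+98²) = √9608 ≈ 98.02, ∠ = arctan(98/2) ≈ 88.83°
pole (s+4): 4 + j98 → |·| = √(4²+98²) = √9620 ≈ 98.082, ∠ = arctan(98/4) ≈ 87.66°
pole (s+25): 25 + j98 → |·| = √(25²+98²) = √10229 ≈ 101.14, ∠ = arctan(98/25) ≈ 75.69°
pole at origin: |s| = 98, ∠ = 90.00° (in denominator)
|G| = 1 · 10052 / 9.5291e+07 ≈ 0.00010549

0.000105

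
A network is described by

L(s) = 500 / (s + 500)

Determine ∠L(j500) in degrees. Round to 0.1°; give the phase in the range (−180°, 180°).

-45.0°

At s = jω = j500:
pole (s+500): 500 + j500 → |·| = √(500²+500²) = √500000 ≈ 707.11, ∠ = arctan(500/500) ≈ 45.00°
∠L = 0.00° − 45.00° = -45.00°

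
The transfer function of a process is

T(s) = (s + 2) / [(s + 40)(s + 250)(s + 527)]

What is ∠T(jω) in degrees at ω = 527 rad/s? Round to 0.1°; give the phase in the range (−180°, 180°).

-105.5°

At s = jω = j527:
zero (s+2): 2 + j527 → |·| = √(2²+527²) = √277733 ≈ 527, ∠ = arctan(527/2) ≈ 89.78°
pole (s+40): 40 + j527 → |·| = √(40²+527²) = √279329 ≈ 528.52, ∠ = arctan(527/40) ≈ 85.66°
pole (s+250): 250 + j527 → |·| = √(250²+527²) = √340229 ≈ 583.29, ∠ = arctan(527/250) ≈ 64.62°
pole (s+527): 527 + j527 → |·| = √(527²+527²) = √555458 ≈ 745.29, ∠ = arctan(527/527) ≈ 45.00°
∠T = 89.78° − 195.28° = -105.50°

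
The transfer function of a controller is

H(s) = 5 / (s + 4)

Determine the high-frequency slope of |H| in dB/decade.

-20 dB/decade

Each pole contributes −20 dB/decade at high frequency; each zero contributes +20 dB/decade.
Net: 0 zero(s) − 1 pole(s) → -20 dB/decade.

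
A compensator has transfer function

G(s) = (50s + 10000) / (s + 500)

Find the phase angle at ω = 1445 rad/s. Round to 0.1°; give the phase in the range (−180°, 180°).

Substitute s = j1445:
Numerator: 50(j1445) + 10000 = 10000 + j72250
Denominator: (j1445) + 500 = 500 + j1445
|N| = √(10000² + 72250²) ≈ 72939, ∠N ≈ 82.12°
|D| = √(500² + 1445²) ≈ 1529.1, ∠D ≈ 70.91°
∠G = 82.12° − 70.91° = 11.21°

11.2°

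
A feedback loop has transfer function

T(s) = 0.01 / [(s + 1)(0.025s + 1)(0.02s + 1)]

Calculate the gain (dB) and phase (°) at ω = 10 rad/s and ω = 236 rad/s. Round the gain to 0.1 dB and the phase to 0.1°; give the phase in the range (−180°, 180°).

ω = 10: -60.5 dB, -109.6°; ω = 236: -116.7 dB, 111.8°

At ω = 10 rad/s:
pole (1 + j10·1) = 1 + j10 → |·| ≈ 10.05, ∠ ≈ 84.29°
pole (1 + j10·0.025) = 1 + j0.25 → |·| ≈ 1.0308, ∠ ≈ 14.04°
pole (1 + j10·0.02) = 1 + j0.2 → |·| ≈ 1.0198, ∠ ≈ 11.31°
|T| = 0.01 · 1 / (10.05 · 1.0308 · 1.0198) ≈ 0.00094655
Gain = 20 log₁₀(0.00094655) ≈ -60.48 dB
∠T = (0°) − (84.29° + 14.04° + 11.31°) = -109.64°

At ω = 236 rad/s:
pole (1 + j236·1) = 1 + j236 → |·| ≈ 236, ∠ ≈ 89.76°
pole (1 + j236·0.025) = 1 + j5.9 → |·| ≈ 5.9841, ∠ ≈ 80.38°
pole (1 + j236·0.02) = 1 + j4.72 → |·| ≈ 4.8248, ∠ ≈ 78.04°
|T| = 0.01 · 1 / (236 · 5.9841 · 4.8248) ≈ 1.4676e-06
Gain = 20 log₁₀(1.4676e-06) ≈ -116.67 dB
∠T = (0°) − (89.76° + 80.38° + 78.04°) = -248.18° ≡ 111.82° (principal value)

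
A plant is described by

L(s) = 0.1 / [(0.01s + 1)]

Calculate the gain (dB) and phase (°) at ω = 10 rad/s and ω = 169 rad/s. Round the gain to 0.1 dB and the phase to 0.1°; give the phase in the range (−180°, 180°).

ω = 10: -20.0 dB, -5.7°; ω = 169: -25.9 dB, -59.4°

At ω = 10 rad/s:
pole (1 + j10·0.01) = 1 + j0.1 → |·| ≈ 1.005, ∠ ≈ 5.71°
|L| = 0.1 · 1 / (1.005) ≈ 0.099502
Gain = 20 log₁₀(0.099502) ≈ -20.04 dB
∠L = (0°) − (5.71°) = -5.71°

At ω = 169 rad/s:
pole (1 + j169·0.01) = 1 + j1.69 → |·| ≈ 1.9637, ∠ ≈ 59.39°
|L| = 0.1 · 1 / (1.9637) ≈ 0.050924
Gain = 20 log₁₀(0.050924) ≈ -25.86 dB
∠L = (0°) − (59.39°) = -59.39°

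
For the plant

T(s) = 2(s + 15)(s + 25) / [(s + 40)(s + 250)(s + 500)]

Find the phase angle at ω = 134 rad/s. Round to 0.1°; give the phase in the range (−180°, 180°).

At s = jω = j134:
zero (s+15): 15 + j134 → |·| = √(15²+134²) = √18181 ≈ 134.84, ∠ = arctan(134/15) ≈ 83.61°
zero (s+25): 25 + j134 → |·| = √(25²+134²) = √18581 ≈ 136.31, ∠ = arctan(134/25) ≈ 79.43°
pole (s+40): 40 + j134 → |·| = √(40²+134²) = √19556 ≈ 139.84, ∠ = arctan(134/40) ≈ 73.38°
pole (s+250): 250 + j134 → |·| = √(250²+134²) = √80456 ≈ 283.65, ∠ = arctan(134/250) ≈ 28.19°
pole (s+500): 500 + j134 → |·| = √(500²+134²) = √267956 ≈ 517.64, ∠ = arctan(134/500) ≈ 15.00°
∠T = 163.04° − 116.57° = 46.47°

46.5°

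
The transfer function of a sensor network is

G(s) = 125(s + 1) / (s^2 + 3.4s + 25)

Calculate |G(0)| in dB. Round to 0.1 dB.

G(0) = 125·1 / 25 = 5
20 log₁₀(5) ≈ 13.98 dB

14.0 dB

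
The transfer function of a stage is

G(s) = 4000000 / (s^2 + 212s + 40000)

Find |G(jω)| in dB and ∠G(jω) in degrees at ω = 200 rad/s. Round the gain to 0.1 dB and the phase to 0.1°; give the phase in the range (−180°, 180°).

39.5 dB, -90.0°

At s = jω = j200:
quadratic: (j200)² + 212·j200 + 40000 = 0 + j42400 → |·| ≈ 42400, ∠ ≈ 90.00°
|G| = 4000000 / 42400 ≈ 94.34
Gain = 20 log₁₀(94.34) ≈ 39.49 dB
∠G = 0.00° − 90.00° = -90.00°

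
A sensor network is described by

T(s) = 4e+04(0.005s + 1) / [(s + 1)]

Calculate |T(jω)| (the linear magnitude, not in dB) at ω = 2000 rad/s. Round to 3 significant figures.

At ω = 2000 rad/s:
zero (1 + j2000·0.005) = 1 + j10 → |·| ≈ 10.05, ∠ ≈ 84.29°
pole (1 + j2000·1) = 1 + j2000 → |·| ≈ 2000, ∠ ≈ 89.97°
|T| = 4e+04 · 10.05 / (2000) ≈ 201

201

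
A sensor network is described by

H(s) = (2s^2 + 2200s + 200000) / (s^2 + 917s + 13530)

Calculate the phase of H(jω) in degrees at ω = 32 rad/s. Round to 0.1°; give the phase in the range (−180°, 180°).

Substitute s = j32:
Numerator: 2(j32)^2 + 2200(j32) + 200000 = 197952 + j70400
Denominator: (j32)^2 + 917(j32) + 13530 = 12506 + j29344
|N| = √(197952² + 70400²) ≈ 2.101e+05, ∠N ≈ 19.58°
|D| = √(12506² + 29344²) ≈ 31898, ∠D ≈ 66.92°
∠H = 19.58° − 66.92° = -47.34°

-47.3°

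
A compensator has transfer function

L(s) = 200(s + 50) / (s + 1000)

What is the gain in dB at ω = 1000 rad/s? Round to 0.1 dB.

43.0 dB

At s = jω = j1000:
zero (s+50): 50 + j1000 → |·| = √(50²+1000²) = √1002500 ≈ 1001.2, ∠ = arctan(1000/50) ≈ 87.14°
pole (s+1000): 1000 + j1000 → |·| = √(1000²+1000²) = √2000000 ≈ 1414.2, ∠ = arctan(1000/1000) ≈ 45.00°
|L| = 200 · 1001.2 / 1414.2 ≈ 141.59
Gain = 20 log₁₀(141.59) ≈ 43.02 dB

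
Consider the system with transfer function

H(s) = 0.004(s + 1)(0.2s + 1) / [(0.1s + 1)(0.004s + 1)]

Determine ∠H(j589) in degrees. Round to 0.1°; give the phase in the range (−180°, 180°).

23.4°

At ω = 589 rad/s:
zero (1 + j589·1) = 1 + j589 → |·| ≈ 589, ∠ ≈ 89.90°
zero (1 + j589·0.2) = 1 + j117.8 → |·| ≈ 117.8, ∠ ≈ 89.51°
pole (1 + j589·0.1) = 1 + j58.9 → |·| ≈ 58.908, ∠ ≈ 89.03°
pole (1 + j589·0.004) = 1 + j2.356 → |·| ≈ 2.5594, ∠ ≈ 67.00°
∠H = (89.90° + 89.51°) − (89.03° + 67.00°) = 23.38°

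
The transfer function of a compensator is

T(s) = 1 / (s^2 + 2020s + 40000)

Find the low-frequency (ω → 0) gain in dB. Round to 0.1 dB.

-92.0 dB

T(0) = 1 / 40000 = 2.5e-05
20 log₁₀(2.5e-05) ≈ -92.04 dB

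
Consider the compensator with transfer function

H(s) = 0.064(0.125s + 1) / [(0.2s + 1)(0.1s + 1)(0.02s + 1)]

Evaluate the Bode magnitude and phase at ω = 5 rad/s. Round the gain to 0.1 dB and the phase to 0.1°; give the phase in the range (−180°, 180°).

-26.5 dB, -45.3°

At ω = 5 rad/s:
zero (1 + j5·0.125) = 1 + j0.625 → |·| ≈ 1.1792, ∠ ≈ 32.01°
pole (1 + j5·0.2) = 1 + j1 → |·| ≈ 1.4142, ∠ ≈ 45.00°
pole (1 + j5·0.1) = 1 + j0.5 → |·| ≈ 1.118, ∠ ≈ 26.57°
pole (1 + j5·0.02) = 1 + j0.1 → |·| ≈ 1.005, ∠ ≈ 5.71°
|H| = 0.064 · 1.1792 / (1.4142 · 1.118 · 1.005) ≈ 0.047495
Gain = 20 log₁₀(0.047495) ≈ -26.47 dB
∠H = (32.01°) − (45.00° + 26.57° + 5.71°) = -45.27°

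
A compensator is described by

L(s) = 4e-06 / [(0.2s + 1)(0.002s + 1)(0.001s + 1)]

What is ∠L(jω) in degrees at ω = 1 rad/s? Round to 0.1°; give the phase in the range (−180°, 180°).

-11.5°

At ω = 1 rad/s:
pole (1 + j1·0.2) = 1 + j0.2 → |·| ≈ 1.0198, ∠ ≈ 11.31°
pole (1 + j1·0.002) = 1 + j0.002 → |·| ≈ 1, ∠ ≈ 0.11°
pole (1 + j1·0.001) = 1 + j0.001 → |·| ≈ 1, ∠ ≈ 0.06°
∠L = (0°) − (11.31° + 0.11° + 0.06°) = -11.48°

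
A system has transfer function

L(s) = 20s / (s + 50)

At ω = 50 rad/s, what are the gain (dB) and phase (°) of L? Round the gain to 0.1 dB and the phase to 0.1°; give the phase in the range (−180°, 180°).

At s = jω = j50:
zero at origin: s = j50 → |·| = 50, ∠ = 90.00°
pole (s+50): 50 + j50 → |·| = √(50²+50²) = √5000 ≈ 70.711, ∠ = arctan(50/50) ≈ 45.00°
|L| = 20 · 50 / 70.711 ≈ 14.142
Gain = 20 log₁₀(14.142) ≈ 23.01 dB
∠L = 90.00° − 45.00° = 45.00°

23.0 dB, 45.0°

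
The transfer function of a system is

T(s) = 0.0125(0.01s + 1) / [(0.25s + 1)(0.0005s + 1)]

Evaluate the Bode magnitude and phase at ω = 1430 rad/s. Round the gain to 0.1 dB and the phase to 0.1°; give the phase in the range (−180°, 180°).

At ω = 1430 rad/s:
zero (1 + j1430·0.01) = 1 + j14.3 → |·| ≈ 14.335, ∠ ≈ 86.00°
pole (1 + j1430·0.25) = 1 + j357.5 → |·| ≈ 357.5, ∠ ≈ 89.84°
pole (1 + j1430·0.0005) = 1 + j0.715 → |·| ≈ 1.2293, ∠ ≈ 35.56°
|T| = 0.0125 · 14.335 / (357.5 · 1.2293) ≈ 0.00040773
Gain = 20 log₁₀(0.00040773) ≈ -67.79 dB
∠T = (86.00°) − (89.84° + 35.56°) = -39.40°

-67.8 dB, -39.4°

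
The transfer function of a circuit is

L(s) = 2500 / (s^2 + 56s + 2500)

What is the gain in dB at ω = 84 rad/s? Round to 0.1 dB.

At s = jω = j84:
quadratic: (j84)² + 56·j84 + 2500 = -4556 + j4704 → |·| ≈ 6548.6, ∠ ≈ 134.08°
|L| = 2500 / 6548.6 ≈ 0.38176
Gain = 20 log₁₀(0.38176) ≈ -8.36 dB

-8.4 dB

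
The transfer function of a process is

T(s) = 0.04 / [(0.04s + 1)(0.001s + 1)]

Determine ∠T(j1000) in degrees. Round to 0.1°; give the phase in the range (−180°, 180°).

-133.6°

At ω = 1000 rad/s:
pole (1 + j1000·0.04) = 1 + j40 → |·| ≈ 40.012, ∠ ≈ 88.57°
pole (1 + j1000·0.001) = 1 + j1 → |·| ≈ 1.4142, ∠ ≈ 45.00°
∠T = (0°) − (88.57° + 45.00°) = -133.57°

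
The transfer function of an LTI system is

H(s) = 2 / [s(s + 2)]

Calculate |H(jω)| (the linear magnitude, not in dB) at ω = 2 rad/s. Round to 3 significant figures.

At s = jω = j2:
pole (s+2): 2 + j2 → |·| = √(2²+2²) = √8 ≈ 2.8284, ∠ = arctan(2/2) ≈ 45.00°
pole at origin: |s| = 2, ∠ = 90.00° (in denominator)
|H| = 2 / 5.6568 ≈ 0.35356

0.354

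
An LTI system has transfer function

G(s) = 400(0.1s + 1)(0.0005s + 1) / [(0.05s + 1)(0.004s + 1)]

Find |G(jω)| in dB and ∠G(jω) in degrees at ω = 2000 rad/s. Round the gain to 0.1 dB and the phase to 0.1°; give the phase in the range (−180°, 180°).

42.9 dB, -37.6°

At ω = 2000 rad/s:
zero (1 + j2000·0.1) = 1 + j200 → |·| ≈ 200, ∠ ≈ 89.71°
zero (1 + j2000·0.0005) = 1 + j1 → |·| ≈ 1.4142, ∠ ≈ 45.00°
pole (1 + j2000·0.05) = 1 + j100 → |·| ≈ 100, ∠ ≈ 89.43°
pole (1 + j2000·0.004) = 1 + j8 → |·| ≈ 8.0623, ∠ ≈ 82.87°
|G| = 400 · 200 · 1.4142 / (100 · 8.0623) ≈ 140.33
Gain = 20 log₁₀(140.33) ≈ 42.94 dB
∠G = (89.71° + 45.00°) − (89.43° + 82.87°) = -37.59°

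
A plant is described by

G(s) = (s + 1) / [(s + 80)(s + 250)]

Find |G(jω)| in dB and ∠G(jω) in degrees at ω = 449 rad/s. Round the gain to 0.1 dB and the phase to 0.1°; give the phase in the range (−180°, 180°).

At s = jω = j449:
zero (s+1): 1 + j449 → |·| = √(1²+449²) = √201602 ≈ 449, ∠ = arctan(449/1) ≈ 89.87°
pole (s+80): 80 + j449 → |·| = √(80²+449²) = √208001 ≈ 456.07, ∠ = arctan(449/80) ≈ 79.90°
pole (s+250): 250 + j449 → |·| = √(250²+449²) = √264101 ≈ 513.91, ∠ = arctan(449/250) ≈ 60.89°
|G| = 1 · 449 / 2.3438e+05 ≈ 0.0019157
Gain = 20 log₁₀(0.0019157) ≈ -54.35 dB
∠G = 89.87° − 140.79° = -50.92°

-54.4 dB, -50.9°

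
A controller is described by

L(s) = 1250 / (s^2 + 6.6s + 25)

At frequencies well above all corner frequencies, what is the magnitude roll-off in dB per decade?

Each pole contributes −20 dB/decade at high frequency; each zero contributes +20 dB/decade.
Net: 0 zero(s) − 2 pole(s) → -40 dB/decade.

-40 dB/decade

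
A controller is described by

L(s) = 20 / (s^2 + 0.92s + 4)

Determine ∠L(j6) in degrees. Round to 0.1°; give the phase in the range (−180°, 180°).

At s = jω = j6:
quadratic: (j6)² + 0.92·j6 + 4 = -32 + j5.52 → |·| ≈ 32.473, ∠ ≈ 170.21°
∠L = 0.00° − 170.21° = -170.21°

-170.2°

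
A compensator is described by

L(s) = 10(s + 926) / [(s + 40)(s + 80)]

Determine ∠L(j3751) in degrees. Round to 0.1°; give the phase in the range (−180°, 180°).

At s = jω = j3751:
zero (s+926): 926 + j3751 → |·| = √(926²+3751²) = √14927477 ≈ 3863.6, ∠ = arctan(3751/926) ≈ 76.13°
pole (s+40): 40 + j3751 → |·| = √(40²+3751²) = √14071601 ≈ 3751.2, ∠ = arctan(3751/40) ≈ 89.39°
pole (s+80): 80 + j3751 → |·| = √(80²+3751²) = √14076401 ≈ 3751.9, ∠ = arctan(3751/80) ≈ 88.78°
∠L = 76.13° − 178.17° = -102.04°

-102.0°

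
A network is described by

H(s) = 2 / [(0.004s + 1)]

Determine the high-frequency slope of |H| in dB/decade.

Each pole contributes −20 dB/decade at high frequency; each zero contributes +20 dB/decade.
Net: 0 zero(s) − 1 pole(s) → -20 dB/decade.

-20 dB/decade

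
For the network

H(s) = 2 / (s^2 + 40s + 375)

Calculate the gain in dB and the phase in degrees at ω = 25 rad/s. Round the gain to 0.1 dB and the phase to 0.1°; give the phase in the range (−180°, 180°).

Substitute s = j25:
Numerator: 2 = 2 + j0
Denominator: (j25)^2 + 40(j25) + 375 = -250 + j1000
|N| = √(2² + 0²) ≈ 2, ∠N ≈ 0.00°
|D| = √(250² + 1000²) ≈ 1030.8, ∠D ≈ 104.04°
|H| = 2 / 1030.8 ≈ 0.0019402
Gain = 20 log₁₀(0.0019402) ≈ -54.24 dB
∠H = 0.00° − 104.04° = -104.04°

-54.2 dB, -104.0°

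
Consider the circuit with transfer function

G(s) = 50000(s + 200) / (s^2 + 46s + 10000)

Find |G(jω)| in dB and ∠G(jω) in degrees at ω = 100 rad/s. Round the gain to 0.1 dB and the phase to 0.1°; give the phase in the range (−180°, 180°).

At s = jω = j100:
zero (s+200): 200 + j100 → |·| = √(200²+100²) = √50000 ≈ 223.61, ∠ = arctan(100/200) ≈ 26.57°
quadratic: (j100)² + 46·j100 + 10000 = 0 + j4600 → |·| ≈ 4600, ∠ ≈ 90.00°
|G| = 50000 · 223.61 / 4600 ≈ 2430.5
Gain = 20 log₁₀(2430.5) ≈ 67.71 dB
∠G = 26.57° − 90.00° = -63.43°

67.7 dB, -63.4°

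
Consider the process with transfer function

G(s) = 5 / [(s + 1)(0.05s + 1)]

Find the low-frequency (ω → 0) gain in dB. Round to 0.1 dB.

G(0) = 5 · 1 / 1 = 5
20 log₁₀(5) ≈ 13.98 dB

14.0 dB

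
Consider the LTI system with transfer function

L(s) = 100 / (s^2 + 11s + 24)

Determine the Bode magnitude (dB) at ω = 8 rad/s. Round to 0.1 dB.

Substitute s = j8:
Numerator: 100 = 100 + j0
Denominator: (j8)^2 + 11(j8) + 24 = -40 + j88
|N| = √(100² + 0²) ≈ 100, ∠N ≈ 0.00°
|D| = √(40² + 88²) ≈ 96.664, ∠D ≈ 114.44°
|L| = 100 / 96.664 ≈ 1.0345
Gain = 20 log₁₀(1.0345) ≈ 0.29 dB

0.3 dB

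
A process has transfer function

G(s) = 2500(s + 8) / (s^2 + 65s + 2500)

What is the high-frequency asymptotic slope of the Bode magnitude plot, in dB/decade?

Each pole contributes −20 dB/decade at high frequency; each zero contributes +20 dB/decade.
Net: 1 zero(s) − 2 pole(s) → -20 dB/decade.

-20 dB/decade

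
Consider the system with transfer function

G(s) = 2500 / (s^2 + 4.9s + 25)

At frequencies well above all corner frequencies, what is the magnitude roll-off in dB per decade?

Each pole contributes −20 dB/decade at high frequency; each zero contributes +20 dB/decade.
Net: 0 zero(s) − 2 pole(s) → -40 dB/decade.

-40 dB/decade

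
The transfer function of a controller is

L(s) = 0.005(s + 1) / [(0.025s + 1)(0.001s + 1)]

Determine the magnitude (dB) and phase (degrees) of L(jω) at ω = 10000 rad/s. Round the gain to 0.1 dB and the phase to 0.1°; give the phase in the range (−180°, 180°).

At ω = 10000 rad/s:
zero (1 + j10000·1) = 1 + j10000 → |·| ≈ 10000, ∠ ≈ 89.99°
pole (1 + j10000·0.025) = 1 + j250 → |·| ≈ 250, ∠ ≈ 89.77°
pole (1 + j10000·0.001) = 1 + j10 → |·| ≈ 10.05, ∠ ≈ 84.29°
|L| = 0.005 · 10000 / (250 · 10.05) ≈ 0.0199
Gain = 20 log₁₀(0.0199) ≈ -34.02 dB
∠L = (89.99°) − (89.77° + 84.29°) = -84.07°

-34.0 dB, -84.1°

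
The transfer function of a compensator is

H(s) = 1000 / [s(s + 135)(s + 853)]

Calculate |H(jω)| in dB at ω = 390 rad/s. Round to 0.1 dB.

At s = jω = j390:
pole (s+135): 135 + j390 → |·| = √(135²+390²) = √170325 ≈ 412.7, ∠ = arctan(390/135) ≈ 70.91°
pole (s+853): 853 + j390 → |·| = √(853²+390²) = √879709 ≈ 937.93, ∠ = arctan(390/853) ≈ 24.57°
pole at origin: |s| = 390, ∠ = 90.00° (in denominator)
|H| = 1000 / 1.5096e+08 ≈ 6.6243e-06
Gain = 20 log₁₀(6.6243e-06) ≈ -103.58 dB

-103.6 dB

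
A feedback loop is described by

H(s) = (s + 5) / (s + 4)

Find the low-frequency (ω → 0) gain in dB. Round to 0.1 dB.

1.9 dB

H(0) = 5 / 4 = 1.25
20 log₁₀(1.25) ≈ 1.94 dB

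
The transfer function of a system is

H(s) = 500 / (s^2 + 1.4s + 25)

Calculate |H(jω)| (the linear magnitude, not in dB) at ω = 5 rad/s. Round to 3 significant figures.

At s = jω = j5:
quadratic: (j5)² + 1.4·j5 + 25 = 0 + j7 → |·| ≈ 7, ∠ ≈ 90.00°
|H| = 500 / 7 ≈ 71.429

71.4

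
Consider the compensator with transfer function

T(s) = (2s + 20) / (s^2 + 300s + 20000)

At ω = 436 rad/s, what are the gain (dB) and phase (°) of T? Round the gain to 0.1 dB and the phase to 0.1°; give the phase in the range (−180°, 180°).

-47.8 dB, -53.8°

Substitute s = j436:
Numerator: 2(j436) + 20 = 20 + j872
Denominator: (j436)^2 + 300(j436) + 20000 = -170096 + j130800
|N| = √(20² + 872²) ≈ 872.23, ∠N ≈ 88.69°
|D| = √(170096² + 130800²) ≈ 2.1457e+05, ∠D ≈ 142.44°
|T| = 872.23 / 2.1457e+05 ≈ 0.004065
Gain = 20 log₁₀(0.004065) ≈ -47.82 dB
∠T = 88.69° − 142.44° = -53.75°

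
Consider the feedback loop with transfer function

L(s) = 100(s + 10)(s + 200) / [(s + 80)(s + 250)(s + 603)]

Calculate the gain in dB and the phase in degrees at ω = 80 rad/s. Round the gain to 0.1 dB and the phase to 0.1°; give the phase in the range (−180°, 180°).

-20.3 dB, 34.4°

At s = jω = j80:
zero (s+10): 10 + j80 → |·| = √(10²+80²) = √6500 ≈ 80.623, ∠ = arctan(80/10) ≈ 82.87°
zero (s+200): 200 + j80 → |·| = √(200²+80²) = √46400 ≈ 215.41, ∠ = arctan(80/200) ≈ 21.80°
pole (s+80): 80 + j80 → |·| = √(80²+80²) = √12800 ≈ 113.14, ∠ = arctan(80/80) ≈ 45.00°
pole (s+250): 250 + j80 → |·| = √(250²+80²) = √68900 ≈ 262.49, ∠ = arctan(80/250) ≈ 17.74°
pole (s+603): 603 + j80 → |·| = √(603²+80²) = √370009 ≈ 608.28, ∠ = arctan(80/603) ≈ 7.56°
|L| = 100 · 17367 / 1.8065e+07 ≈ 0.096136
Gain = 20 log₁₀(0.096136) ≈ -20.34 dB
∠L = 104.67° − 70.30° = 34.37°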